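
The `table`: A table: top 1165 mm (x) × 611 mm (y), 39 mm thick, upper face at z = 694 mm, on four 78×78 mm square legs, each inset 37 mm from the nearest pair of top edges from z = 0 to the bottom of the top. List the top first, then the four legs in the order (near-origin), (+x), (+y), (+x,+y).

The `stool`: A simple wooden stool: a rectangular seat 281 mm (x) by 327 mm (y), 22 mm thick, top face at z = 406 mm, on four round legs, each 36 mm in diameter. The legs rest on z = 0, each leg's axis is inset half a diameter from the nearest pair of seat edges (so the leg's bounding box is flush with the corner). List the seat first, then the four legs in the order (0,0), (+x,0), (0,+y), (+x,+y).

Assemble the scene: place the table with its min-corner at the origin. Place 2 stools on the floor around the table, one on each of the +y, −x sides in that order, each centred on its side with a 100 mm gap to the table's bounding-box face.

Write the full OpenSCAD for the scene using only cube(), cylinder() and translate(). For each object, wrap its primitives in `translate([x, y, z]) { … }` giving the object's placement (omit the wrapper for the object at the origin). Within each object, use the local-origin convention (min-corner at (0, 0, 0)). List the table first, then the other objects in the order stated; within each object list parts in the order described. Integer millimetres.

translate([0, 0, 655]) cube([1165, 611, 39]);
translate([37, 37, 0]) cube([78, 78, 655]);
translate([1050, 37, 0]) cube([78, 78, 655]);
translate([37, 496, 0]) cube([78, 78, 655]);
translate([1050, 496, 0]) cube([78, 78, 655]);
translate([442, 711, 0]) {
  translate([0, 0, 384]) cube([281, 327, 22]);
  translate([18, 18, 0]) cylinder(h = 384, r = 18);
  translate([263, 18, 0]) cylinder(h = 384, r = 18);
  translate([18, 309, 0]) cylinder(h = 384, r = 18);
  translate([263, 309, 0]) cylinder(h = 384, r = 18);
}
translate([-381, 142, 0]) {
  translate([0, 0, 384]) cube([281, 327, 22]);
  translate([18, 18, 0]) cylinder(h = 384, r = 18);
  translate([263, 18, 0]) cylinder(h = 384, r = 18);
  translate([18, 309, 0]) cylinder(h = 384, r = 18);
  translate([263, 309, 0]) cylinder(h = 384, r = 18);
}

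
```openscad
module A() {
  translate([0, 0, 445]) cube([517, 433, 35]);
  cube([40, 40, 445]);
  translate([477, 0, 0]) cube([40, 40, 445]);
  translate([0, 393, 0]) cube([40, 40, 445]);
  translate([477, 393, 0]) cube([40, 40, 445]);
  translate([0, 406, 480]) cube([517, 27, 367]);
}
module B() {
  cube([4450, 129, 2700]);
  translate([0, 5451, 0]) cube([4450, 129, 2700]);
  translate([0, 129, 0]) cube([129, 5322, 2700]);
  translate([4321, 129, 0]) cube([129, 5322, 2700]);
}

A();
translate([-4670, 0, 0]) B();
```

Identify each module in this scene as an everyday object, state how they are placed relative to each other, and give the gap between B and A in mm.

The house frame's nearest face is 220 mm from the chair's −x face.

A is a chair. B is a house frame. The house frame is on the floor beside the chair on its −x side. The gap between the house frame and the chair is 220 mm.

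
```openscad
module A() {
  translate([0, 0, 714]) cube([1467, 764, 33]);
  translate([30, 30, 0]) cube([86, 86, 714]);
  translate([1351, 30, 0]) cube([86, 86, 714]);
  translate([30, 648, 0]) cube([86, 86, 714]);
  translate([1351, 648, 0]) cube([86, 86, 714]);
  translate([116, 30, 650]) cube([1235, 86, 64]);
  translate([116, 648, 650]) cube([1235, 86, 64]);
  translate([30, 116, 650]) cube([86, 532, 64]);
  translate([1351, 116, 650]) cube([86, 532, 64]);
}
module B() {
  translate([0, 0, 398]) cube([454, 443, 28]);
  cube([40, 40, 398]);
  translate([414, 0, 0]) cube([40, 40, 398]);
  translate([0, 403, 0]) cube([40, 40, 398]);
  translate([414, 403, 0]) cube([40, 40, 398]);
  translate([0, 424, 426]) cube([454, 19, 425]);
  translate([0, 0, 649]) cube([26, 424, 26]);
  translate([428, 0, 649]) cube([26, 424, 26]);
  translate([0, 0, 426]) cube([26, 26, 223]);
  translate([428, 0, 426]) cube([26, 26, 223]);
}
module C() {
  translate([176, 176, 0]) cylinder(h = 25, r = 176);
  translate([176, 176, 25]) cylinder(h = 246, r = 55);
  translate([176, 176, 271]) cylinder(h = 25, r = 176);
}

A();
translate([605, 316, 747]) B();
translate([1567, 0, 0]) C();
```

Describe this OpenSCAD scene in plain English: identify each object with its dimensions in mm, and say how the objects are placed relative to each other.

A is a table: top 1467 mm (x) × 764 mm (y), 33 mm thick, upper face at z = 747 mm, on four 86×86 mm square legs, each inset 30 mm from the nearest pair of top edges, running from z = 0 to the bottom of the top. Four apron rails, 86 mm thick and 64 mm tall, run between adjacent legs with their top edges flush with the underside of the top and their outer faces flush with the legs' outer faces.

B is a chair: 454×443 mm seat, 28 mm thick, top at z = 426 mm, on four 40 mm square corner legs flush with the seat edges. A 19 mm thick backrest slab spans the full seat width, extending 425 mm above the seat top, its back face flush with the seat's +y edge. Two armrests of 26×26 mm section run along each side from the seat's front edge to the front of the backrest, top faces 249 mm above the seat top and outer faces flush with the seat's x-edges; a 26×26 mm post under the front of each armrest stands on the seat at the front corner.

C is a spool: two coaxial disc flanges of radius 176 mm and thickness 25 mm, joined by a core cylinder of radius 55 mm and height 246 mm. The lower flange rests on z = 0 and the three cylinders share a vertical axis.

The chair is on top of the table. The spool is on the floor beside the table on its +x side.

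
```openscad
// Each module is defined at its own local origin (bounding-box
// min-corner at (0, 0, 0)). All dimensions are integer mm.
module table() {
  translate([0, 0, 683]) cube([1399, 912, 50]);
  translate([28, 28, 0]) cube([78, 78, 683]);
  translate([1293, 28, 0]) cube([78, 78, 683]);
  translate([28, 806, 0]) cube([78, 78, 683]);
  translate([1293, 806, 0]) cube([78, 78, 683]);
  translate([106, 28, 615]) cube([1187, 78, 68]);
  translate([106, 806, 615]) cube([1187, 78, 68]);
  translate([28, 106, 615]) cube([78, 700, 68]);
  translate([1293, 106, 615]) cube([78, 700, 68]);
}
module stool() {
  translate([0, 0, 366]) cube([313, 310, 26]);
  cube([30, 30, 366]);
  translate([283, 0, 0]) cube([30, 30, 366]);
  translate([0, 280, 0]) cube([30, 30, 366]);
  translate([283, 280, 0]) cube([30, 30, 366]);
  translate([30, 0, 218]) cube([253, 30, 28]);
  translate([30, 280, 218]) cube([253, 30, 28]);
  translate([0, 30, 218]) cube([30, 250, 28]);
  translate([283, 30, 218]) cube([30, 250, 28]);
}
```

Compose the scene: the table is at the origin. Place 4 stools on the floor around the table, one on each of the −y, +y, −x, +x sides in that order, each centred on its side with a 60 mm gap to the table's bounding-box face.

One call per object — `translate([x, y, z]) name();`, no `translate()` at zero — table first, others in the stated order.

table();
translate([543, -370, 0]) stool();
translate([543, 972, 0]) stool();
translate([-373, 301, 0]) stool();
translate([1459, 301, 0]) stool();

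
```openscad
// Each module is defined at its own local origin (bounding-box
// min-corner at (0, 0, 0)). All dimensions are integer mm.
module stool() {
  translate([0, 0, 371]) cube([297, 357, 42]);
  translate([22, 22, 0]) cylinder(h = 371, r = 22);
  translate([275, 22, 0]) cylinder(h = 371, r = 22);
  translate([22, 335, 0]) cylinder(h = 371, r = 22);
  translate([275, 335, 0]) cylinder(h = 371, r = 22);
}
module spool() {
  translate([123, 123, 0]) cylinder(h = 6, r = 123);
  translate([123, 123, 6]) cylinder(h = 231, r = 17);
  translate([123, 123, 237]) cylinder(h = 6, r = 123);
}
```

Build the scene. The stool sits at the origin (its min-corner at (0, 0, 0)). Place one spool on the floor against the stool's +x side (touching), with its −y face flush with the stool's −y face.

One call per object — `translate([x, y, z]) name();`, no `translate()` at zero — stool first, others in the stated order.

stool();
translate([297, 0, 0]) spool();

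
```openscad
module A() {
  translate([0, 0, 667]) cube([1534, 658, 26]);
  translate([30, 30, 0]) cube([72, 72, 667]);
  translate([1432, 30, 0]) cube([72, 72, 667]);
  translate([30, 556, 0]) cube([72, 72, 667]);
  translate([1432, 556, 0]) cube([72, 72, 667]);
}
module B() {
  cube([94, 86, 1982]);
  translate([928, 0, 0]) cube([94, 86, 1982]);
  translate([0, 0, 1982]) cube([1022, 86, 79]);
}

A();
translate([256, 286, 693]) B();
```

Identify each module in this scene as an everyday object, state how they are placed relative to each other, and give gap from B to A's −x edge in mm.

A is a table. B is a door frame. The door frame is on top of the table, centred. The gap from the door frame to the table's −x edge is 256 mm.

The door frame's min-x is at 256; the table's min-x is 0; gap = 256 mm.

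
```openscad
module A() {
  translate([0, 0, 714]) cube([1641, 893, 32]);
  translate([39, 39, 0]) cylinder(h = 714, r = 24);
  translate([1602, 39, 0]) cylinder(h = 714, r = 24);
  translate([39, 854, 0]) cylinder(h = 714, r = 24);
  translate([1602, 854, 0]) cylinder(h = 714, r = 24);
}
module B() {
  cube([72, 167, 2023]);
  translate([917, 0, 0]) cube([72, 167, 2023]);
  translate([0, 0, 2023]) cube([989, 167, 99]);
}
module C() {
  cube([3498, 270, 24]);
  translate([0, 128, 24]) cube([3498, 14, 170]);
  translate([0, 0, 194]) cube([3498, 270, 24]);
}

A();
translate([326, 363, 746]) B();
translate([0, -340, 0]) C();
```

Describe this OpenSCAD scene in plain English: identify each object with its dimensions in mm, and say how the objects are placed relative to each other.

A is a table with a 1641×893 mm rectangular top, 32 mm thick, top surface at z = 746 mm, supported by four round legs of 48 mm diameter, each leg's bounding box inset 15 mm from the nearest pair of top edges, running from the floor.

B is a door frame. The clear opening is 845 mm wide and 2023 mm high. Two 72 mm wide jambs, 167 mm deep, stand either side of the opening from the floor to the top of the opening. A 99 mm thick head sits across the top of both jambs, spanning the full outside width of the frame.

C is an I-beam lying along x, 3498 mm long. Overall section height 218 mm. Two flanges 270 mm wide (y) and 24 mm thick, one on the floor and one at the top; a web 14 mm thick runs between them, centred on the flange width.

The door frame is on top of the table, centred. The I-beam is on the floor beside the table on its −y side.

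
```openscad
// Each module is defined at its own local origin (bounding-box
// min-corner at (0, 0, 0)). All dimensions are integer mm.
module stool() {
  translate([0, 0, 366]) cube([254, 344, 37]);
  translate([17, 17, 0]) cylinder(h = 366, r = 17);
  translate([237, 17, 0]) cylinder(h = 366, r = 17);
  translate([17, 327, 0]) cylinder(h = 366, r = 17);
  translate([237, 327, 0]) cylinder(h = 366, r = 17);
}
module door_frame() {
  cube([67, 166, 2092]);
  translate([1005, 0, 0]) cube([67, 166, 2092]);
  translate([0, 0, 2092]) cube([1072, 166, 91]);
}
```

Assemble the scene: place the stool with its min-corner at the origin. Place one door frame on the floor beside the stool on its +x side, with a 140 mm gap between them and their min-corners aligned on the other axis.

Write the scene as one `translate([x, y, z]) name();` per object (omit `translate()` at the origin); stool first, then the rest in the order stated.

stool();
translate([394, 0, 0]) door_frame();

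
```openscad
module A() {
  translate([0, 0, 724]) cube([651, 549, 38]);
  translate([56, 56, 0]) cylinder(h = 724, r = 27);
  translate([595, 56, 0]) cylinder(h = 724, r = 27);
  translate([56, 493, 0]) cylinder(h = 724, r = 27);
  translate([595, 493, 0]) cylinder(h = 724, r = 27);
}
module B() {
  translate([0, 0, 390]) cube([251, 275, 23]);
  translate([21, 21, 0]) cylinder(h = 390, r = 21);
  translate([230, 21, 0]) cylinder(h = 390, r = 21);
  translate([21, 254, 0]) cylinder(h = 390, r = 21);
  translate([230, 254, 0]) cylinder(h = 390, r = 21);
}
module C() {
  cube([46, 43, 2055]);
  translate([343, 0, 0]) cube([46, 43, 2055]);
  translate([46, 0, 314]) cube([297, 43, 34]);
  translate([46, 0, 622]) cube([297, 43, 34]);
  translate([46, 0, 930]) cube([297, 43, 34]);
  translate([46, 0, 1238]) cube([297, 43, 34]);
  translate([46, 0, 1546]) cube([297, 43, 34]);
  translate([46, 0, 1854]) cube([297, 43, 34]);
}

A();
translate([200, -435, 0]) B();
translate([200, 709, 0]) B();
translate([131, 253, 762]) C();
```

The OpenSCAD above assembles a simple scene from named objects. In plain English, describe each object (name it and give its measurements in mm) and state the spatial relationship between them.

A is a table: top 651 mm (x) × 549 mm (y), 38 mm thick, upper face at z = 762 mm, on four round legs of 54 mm diameter, each leg's bounding box inset 29 mm from the nearest pair of top edges, running from z = 0 to the bottom of the top.

B is a four-legged stool. The seat is 251×275 mm, 23 mm thick, top at z = 413 mm. It stands on four round legs, each 42 mm in diameter, from z = 0 to the seat underside, each leg's axis is inset half a diameter from the nearest pair of seat edges (so the leg's bounding box is flush with the corner).

C is a wooden ladder with two side rails of 46×43 mm section and 2055 mm height, set 389 mm apart overall. Between them run 6 rectangular rungs (43 mm deep, 34 mm thick), front faces flush with the rails' −y face. The bottom of the first rung is 314 mm above the floor and each subsequent rung is 308 mm higher than the one below.

Two stools sit around the table at the −y, +y sides. The ladder is on top of the table, centred.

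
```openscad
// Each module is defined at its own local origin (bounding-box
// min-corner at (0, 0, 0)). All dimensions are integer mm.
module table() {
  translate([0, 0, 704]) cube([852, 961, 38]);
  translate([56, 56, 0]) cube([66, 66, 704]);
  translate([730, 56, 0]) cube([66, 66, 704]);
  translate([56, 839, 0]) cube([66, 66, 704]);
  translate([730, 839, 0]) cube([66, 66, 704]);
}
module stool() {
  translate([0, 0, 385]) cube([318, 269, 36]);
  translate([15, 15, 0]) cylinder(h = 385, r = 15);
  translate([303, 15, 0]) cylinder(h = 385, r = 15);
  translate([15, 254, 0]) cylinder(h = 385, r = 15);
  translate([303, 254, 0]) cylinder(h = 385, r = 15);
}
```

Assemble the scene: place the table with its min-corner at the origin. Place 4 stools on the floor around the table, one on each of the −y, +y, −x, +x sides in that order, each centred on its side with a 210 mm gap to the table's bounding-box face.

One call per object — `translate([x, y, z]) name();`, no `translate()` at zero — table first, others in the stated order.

table();
translate([267, -479, 0]) stool();
translate([267, 1171, 0]) stool();
translate([-528, 346, 0]) stool();
translate([1062, 346, 0]) stool();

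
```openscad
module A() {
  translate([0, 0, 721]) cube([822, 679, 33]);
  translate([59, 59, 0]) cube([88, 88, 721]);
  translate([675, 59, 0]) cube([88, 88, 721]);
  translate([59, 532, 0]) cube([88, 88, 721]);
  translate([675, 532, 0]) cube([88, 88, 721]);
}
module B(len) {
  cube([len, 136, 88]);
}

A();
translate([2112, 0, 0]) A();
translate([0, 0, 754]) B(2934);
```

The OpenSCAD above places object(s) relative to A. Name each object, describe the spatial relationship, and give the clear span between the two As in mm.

Second table starts at x = 2112; first ends at x = 822; clear span = 2112 − 822 = 1290 mm.

A is a table. B is a beam. A beam spans the tops of two tables. The clear span between the two tables is 1290 mm.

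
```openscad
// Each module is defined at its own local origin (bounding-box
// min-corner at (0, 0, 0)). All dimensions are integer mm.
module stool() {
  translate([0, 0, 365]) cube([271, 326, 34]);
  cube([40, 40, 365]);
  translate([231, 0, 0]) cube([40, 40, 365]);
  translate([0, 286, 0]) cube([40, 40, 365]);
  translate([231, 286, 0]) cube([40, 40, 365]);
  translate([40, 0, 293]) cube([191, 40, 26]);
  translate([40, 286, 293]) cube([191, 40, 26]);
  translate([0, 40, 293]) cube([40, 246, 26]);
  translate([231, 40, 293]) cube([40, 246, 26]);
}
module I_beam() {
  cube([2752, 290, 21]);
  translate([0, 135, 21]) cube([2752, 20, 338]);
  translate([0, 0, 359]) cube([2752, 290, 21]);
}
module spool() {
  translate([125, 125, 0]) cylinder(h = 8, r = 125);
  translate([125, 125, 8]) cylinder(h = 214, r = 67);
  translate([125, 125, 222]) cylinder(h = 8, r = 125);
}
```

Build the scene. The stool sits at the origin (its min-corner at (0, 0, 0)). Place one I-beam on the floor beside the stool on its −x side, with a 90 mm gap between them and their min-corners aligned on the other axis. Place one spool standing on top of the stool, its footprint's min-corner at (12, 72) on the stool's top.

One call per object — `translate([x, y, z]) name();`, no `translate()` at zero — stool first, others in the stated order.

stool();
translate([-2842, 0, 0]) I_beam();
translate([12, 72, 399]) spool();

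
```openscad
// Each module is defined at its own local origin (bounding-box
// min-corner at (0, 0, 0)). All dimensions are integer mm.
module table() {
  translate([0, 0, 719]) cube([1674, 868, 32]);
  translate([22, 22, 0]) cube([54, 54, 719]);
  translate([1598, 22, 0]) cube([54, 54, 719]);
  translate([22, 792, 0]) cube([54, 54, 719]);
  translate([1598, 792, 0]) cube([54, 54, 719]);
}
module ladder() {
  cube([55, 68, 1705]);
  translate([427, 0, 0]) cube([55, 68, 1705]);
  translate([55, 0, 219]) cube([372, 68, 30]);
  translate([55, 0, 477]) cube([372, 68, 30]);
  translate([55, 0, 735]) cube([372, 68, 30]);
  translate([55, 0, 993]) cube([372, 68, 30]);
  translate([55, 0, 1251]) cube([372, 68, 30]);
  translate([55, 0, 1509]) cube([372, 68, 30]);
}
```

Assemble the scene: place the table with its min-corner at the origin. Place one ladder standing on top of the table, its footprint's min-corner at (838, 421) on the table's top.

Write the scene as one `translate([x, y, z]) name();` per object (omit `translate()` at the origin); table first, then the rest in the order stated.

table();
translate([838, 421, 751]) ladder();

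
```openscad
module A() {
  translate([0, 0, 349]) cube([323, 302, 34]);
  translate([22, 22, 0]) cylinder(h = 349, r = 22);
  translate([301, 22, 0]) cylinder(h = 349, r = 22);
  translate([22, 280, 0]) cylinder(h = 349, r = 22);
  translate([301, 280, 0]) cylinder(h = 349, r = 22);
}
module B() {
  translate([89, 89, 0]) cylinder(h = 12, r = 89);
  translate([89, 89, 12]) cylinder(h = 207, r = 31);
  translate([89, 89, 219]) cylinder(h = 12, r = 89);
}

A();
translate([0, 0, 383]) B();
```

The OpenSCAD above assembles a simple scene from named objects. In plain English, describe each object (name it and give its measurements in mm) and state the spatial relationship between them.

A is a simple wooden stool: a rectangular seat 323 mm (x) by 302 mm (y), 34 mm thick, top face at z = 383 mm, on four round legs, each 44 mm in diameter. The legs rest on z = 0, each leg's axis is inset half a diameter from the nearest pair of seat edges (so the leg's bounding box is flush with the corner).

B is a spool: two coaxial disc flanges of radius 89 mm and thickness 12 mm, joined by a core cylinder of radius 31 mm and height 207 mm. The lower flange rests on z = 0 and the three cylinders share a vertical axis.

The spool is on top of the stool.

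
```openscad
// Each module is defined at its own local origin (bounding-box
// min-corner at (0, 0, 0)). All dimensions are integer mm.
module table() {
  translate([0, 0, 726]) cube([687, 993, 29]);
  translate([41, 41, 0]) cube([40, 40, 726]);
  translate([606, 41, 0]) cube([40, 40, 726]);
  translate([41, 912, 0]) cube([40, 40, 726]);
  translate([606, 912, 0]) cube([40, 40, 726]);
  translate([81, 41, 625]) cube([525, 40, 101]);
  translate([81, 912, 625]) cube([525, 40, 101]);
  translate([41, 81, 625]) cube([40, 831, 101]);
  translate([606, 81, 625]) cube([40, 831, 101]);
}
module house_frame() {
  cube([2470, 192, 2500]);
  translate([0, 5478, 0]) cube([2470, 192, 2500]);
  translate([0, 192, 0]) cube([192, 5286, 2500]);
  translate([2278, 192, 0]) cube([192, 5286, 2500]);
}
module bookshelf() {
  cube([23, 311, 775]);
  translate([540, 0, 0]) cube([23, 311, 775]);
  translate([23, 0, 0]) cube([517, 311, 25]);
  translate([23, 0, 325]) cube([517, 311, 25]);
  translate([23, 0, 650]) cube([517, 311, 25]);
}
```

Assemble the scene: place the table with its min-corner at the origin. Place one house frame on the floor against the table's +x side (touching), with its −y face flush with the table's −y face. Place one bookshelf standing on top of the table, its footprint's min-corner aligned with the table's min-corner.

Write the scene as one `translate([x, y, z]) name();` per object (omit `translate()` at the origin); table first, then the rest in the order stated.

table();
translate([687, 0, 0]) house_frame();
translate([0, 0, 755]) bookshelf();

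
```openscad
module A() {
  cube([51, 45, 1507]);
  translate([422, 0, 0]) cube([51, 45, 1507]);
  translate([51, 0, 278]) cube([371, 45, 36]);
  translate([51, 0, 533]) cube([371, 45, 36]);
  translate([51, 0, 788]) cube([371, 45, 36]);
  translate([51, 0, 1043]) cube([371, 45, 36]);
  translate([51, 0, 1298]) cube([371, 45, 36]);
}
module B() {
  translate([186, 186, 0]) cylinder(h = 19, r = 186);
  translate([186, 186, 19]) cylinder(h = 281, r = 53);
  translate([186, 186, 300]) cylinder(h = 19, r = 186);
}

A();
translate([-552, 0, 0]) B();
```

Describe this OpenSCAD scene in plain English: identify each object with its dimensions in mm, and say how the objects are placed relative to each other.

A is a wooden ladder with two side rails of 51×45 mm section and 1507 mm height, set 473 mm apart overall. Between them run 5 rectangular rungs (45 mm deep, 36 mm thick), front faces flush with the rails' −y face. The bottom of the first rung is 278 mm above the floor and each subsequent rung is 255 mm higher than the one below.

B is a spool: two coaxial disc flanges of radius 186 mm and thickness 19 mm, joined by a core cylinder of radius 53 mm and height 281 mm. The lower flange rests on z = 0 and the three cylinders share a vertical axis.

The spool is on the floor beside the ladder on its −x side.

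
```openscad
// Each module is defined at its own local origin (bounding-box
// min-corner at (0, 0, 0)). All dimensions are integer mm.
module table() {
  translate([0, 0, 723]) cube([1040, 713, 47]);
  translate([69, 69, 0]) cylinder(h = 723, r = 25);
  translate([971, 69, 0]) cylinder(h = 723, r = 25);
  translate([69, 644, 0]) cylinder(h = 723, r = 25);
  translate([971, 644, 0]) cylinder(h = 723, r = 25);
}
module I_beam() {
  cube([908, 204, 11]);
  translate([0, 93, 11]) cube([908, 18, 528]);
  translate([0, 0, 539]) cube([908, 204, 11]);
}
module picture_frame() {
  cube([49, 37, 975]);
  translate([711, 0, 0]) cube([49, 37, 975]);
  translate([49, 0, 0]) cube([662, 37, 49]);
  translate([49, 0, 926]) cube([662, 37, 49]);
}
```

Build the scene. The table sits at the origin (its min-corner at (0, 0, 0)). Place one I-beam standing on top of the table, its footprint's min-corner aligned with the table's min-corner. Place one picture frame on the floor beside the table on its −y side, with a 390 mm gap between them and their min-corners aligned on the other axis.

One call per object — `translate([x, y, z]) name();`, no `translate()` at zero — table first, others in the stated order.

table();
translate([0, 0, 770]) I_beam();
translate([0, -427, 0]) picture_frame();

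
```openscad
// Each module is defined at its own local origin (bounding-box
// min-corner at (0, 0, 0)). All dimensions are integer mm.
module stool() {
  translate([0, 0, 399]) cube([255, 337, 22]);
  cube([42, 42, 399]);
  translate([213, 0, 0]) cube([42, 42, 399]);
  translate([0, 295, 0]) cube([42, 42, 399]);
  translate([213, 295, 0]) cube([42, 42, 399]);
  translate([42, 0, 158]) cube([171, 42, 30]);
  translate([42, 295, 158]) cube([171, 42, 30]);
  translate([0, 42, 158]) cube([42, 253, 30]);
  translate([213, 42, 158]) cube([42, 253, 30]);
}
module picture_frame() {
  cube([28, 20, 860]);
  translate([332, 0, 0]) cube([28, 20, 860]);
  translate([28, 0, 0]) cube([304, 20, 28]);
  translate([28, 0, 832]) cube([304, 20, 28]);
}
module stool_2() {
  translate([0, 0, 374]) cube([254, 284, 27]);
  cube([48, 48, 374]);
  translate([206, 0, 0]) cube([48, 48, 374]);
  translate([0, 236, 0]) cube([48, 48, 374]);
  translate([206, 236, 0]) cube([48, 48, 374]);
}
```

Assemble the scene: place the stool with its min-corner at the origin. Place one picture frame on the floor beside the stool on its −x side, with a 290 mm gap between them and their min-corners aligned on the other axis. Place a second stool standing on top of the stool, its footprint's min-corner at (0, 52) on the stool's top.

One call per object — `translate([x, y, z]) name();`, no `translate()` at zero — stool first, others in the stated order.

stool();
translate([-650, 0, 0]) picture_frame();
translate([0, 52, 421]) stool_2();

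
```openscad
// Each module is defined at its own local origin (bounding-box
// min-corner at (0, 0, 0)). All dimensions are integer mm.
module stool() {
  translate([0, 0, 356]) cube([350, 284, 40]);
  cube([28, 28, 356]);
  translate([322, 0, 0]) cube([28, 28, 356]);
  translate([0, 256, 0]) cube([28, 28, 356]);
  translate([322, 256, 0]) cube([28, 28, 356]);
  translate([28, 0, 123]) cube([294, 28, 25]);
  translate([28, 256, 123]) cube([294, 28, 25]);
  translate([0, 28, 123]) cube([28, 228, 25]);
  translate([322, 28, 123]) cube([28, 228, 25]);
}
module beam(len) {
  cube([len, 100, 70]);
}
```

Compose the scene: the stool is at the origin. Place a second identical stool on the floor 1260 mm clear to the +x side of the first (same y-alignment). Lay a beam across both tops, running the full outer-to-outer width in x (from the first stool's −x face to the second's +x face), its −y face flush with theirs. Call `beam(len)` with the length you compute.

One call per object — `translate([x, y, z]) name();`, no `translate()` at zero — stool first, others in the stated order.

stool();
translate([1610, 0, 0]) stool();
translate([0, 0, 396]) beam(1960);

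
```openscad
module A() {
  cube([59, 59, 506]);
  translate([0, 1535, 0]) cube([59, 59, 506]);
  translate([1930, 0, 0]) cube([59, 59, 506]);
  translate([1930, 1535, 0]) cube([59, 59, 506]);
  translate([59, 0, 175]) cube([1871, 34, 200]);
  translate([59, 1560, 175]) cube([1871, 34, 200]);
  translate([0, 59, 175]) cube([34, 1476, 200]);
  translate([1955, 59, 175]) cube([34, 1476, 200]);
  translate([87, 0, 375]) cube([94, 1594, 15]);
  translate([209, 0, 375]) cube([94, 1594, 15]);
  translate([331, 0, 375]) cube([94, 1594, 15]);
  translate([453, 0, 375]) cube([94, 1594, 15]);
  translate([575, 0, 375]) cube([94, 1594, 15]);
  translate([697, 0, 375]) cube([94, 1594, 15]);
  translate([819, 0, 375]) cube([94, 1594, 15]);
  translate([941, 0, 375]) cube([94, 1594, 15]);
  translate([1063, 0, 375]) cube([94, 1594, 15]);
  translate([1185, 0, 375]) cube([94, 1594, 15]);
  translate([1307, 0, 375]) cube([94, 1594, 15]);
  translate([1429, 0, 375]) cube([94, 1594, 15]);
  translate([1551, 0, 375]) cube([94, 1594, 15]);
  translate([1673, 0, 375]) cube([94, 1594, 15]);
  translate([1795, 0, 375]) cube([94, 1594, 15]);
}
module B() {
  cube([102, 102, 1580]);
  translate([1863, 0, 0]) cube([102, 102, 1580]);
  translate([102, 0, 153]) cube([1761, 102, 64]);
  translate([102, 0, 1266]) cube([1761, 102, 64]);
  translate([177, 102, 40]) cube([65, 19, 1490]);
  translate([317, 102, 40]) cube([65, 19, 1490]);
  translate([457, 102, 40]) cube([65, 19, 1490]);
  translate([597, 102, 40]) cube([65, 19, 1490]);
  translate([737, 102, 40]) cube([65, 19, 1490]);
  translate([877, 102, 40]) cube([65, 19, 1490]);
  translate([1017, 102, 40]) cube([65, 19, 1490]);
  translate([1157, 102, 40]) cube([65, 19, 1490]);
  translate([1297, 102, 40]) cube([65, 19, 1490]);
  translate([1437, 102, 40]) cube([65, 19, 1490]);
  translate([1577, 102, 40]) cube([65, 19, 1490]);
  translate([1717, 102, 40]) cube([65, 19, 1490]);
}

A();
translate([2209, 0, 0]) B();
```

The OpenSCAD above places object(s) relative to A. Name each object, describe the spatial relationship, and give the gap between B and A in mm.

The fence section's nearest face is 220 mm from the bed frame's +x face.

A is a bed frame. B is a fence section. The fence section is on the floor beside the bed frame on its +x side. The gap between the fence section and the bed frame is 220 mm.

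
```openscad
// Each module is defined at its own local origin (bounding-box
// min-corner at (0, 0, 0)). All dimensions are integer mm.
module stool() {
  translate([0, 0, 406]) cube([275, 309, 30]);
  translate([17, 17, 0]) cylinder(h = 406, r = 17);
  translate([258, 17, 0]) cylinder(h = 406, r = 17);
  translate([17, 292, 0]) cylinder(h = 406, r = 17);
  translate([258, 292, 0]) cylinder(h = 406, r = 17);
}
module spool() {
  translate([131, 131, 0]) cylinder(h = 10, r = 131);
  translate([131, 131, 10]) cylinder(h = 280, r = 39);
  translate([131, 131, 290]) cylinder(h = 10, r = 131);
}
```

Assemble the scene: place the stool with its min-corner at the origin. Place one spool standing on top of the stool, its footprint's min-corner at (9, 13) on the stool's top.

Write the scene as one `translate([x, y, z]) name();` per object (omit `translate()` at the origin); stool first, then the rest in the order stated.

stool();
translate([9, 13, 436]) spool();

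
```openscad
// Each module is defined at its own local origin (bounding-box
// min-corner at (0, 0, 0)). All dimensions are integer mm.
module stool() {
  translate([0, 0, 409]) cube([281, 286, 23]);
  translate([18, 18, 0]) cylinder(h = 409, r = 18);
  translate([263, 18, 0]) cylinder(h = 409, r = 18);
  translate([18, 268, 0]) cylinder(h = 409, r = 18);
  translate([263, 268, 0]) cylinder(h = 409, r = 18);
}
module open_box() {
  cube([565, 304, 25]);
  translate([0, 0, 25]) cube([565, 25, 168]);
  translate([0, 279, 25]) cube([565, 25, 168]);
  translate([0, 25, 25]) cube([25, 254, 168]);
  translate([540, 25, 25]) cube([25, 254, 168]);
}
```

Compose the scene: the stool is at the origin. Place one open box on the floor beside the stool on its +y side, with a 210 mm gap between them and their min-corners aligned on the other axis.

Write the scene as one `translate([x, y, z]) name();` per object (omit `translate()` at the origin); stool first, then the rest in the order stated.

stool();
translate([0, 496, 0]) open_box();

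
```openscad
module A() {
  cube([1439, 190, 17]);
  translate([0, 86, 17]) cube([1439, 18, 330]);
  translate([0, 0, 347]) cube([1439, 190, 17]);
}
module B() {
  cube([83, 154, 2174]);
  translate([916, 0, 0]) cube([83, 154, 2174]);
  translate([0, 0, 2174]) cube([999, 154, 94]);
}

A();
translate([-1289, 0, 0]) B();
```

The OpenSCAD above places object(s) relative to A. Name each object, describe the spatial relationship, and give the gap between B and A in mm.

A is an I-beam. B is a door frame. The door frame is on the floor beside the I-beam on its −x side. The gap between the door frame and the I-beam is 290 mm.

The door frame's nearest face is 290 mm from the I-beam's −x face.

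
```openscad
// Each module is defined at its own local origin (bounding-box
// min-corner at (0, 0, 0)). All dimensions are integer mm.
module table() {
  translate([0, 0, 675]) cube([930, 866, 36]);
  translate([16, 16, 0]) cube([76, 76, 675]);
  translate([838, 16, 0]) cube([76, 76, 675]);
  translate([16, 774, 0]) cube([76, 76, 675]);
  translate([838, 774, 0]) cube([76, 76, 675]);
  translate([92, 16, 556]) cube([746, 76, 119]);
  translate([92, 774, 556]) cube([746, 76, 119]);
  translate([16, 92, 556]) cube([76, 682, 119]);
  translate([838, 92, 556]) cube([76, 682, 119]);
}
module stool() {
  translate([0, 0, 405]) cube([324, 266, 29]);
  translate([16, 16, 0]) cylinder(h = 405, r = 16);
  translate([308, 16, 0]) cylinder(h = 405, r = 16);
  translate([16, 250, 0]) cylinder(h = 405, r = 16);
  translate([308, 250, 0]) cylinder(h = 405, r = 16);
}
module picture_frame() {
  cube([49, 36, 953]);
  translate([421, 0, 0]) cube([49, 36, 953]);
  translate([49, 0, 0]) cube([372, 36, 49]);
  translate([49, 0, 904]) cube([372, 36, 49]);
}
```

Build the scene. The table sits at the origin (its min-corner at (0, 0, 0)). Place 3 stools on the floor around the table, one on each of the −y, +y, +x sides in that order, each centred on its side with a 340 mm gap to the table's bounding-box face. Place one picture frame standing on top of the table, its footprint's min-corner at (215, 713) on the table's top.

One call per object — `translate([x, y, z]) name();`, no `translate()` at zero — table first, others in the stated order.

table();
translate([303, -606, 0]) stool();
translate([303, 1206, 0]) stool();
translate([1270, 300, 0]) stool();
translate([215, 713, 711]) picture_frame();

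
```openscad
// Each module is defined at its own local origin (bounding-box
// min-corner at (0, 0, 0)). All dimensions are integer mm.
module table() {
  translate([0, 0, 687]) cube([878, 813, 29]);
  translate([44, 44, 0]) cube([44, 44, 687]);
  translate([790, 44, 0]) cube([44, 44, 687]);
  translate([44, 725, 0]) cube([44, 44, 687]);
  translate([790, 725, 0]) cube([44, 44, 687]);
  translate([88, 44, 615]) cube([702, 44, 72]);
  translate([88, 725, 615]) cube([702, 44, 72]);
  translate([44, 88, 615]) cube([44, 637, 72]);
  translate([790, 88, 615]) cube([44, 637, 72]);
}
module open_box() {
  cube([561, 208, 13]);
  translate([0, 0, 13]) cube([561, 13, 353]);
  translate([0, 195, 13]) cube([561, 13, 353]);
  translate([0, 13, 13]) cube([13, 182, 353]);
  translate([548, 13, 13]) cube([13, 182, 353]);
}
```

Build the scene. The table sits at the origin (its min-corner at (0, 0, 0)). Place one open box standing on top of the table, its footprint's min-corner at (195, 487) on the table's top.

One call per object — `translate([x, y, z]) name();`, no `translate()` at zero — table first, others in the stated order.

table();
translate([195, 487, 716]) open_box();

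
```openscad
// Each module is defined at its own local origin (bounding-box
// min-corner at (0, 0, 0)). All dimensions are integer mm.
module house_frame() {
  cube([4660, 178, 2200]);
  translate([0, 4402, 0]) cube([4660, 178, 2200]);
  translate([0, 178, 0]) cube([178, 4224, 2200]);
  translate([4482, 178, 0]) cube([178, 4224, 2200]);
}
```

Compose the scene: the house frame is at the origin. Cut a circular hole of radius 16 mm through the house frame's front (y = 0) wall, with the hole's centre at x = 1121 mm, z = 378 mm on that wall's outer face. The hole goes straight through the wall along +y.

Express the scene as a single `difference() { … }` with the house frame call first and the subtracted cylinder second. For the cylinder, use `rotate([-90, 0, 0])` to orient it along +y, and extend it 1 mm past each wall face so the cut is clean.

difference() {
  house_frame();
  translate([1121, -1, 378]) rotate([-90, 0, 0]) cylinder(h = 180, r = 16);
}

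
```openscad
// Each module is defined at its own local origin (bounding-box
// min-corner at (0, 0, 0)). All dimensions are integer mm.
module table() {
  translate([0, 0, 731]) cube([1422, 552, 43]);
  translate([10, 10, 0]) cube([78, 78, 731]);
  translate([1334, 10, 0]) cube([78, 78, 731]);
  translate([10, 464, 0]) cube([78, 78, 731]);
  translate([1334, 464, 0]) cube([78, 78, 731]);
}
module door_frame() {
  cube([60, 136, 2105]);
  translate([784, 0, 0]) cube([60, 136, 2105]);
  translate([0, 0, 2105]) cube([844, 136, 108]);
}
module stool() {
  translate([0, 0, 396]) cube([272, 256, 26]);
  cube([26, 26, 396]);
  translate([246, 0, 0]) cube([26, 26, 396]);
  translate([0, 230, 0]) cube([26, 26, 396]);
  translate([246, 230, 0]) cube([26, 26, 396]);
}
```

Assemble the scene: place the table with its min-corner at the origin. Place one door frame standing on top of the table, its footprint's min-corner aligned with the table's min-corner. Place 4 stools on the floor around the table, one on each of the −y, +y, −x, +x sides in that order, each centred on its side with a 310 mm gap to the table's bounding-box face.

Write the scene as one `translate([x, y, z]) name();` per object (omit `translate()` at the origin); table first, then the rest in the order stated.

table();
translate([0, 0, 774]) door_frame();
translate([575, -566, 0]) stool();
translate([575, 862, 0]) stool();
translate([-582, 148, 0]) stool();
translate([1732, 148, 0]) stool();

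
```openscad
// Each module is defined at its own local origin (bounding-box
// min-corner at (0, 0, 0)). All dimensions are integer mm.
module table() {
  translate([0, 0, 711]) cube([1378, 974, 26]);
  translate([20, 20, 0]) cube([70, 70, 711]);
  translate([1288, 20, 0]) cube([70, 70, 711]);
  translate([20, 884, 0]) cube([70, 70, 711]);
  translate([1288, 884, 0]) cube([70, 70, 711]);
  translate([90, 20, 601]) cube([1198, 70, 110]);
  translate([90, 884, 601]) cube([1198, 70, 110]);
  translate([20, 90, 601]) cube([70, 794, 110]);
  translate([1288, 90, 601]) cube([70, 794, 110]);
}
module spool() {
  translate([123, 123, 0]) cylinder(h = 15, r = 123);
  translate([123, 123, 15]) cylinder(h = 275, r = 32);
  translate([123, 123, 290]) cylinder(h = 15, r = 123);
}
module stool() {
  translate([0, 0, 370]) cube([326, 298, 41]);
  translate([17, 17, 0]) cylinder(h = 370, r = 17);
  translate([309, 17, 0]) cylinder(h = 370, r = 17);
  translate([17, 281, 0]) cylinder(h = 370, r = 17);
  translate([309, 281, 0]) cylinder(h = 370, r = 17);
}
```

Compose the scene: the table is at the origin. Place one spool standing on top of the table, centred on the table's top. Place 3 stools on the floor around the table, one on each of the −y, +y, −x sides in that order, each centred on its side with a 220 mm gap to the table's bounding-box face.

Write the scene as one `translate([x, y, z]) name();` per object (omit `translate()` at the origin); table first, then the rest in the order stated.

table();
translate([566, 364, 737]) spool();
translate([526, -518, 0]) stool();
translate([526, 1194, 0]) stool();
translate([-546, 338, 0]) stool();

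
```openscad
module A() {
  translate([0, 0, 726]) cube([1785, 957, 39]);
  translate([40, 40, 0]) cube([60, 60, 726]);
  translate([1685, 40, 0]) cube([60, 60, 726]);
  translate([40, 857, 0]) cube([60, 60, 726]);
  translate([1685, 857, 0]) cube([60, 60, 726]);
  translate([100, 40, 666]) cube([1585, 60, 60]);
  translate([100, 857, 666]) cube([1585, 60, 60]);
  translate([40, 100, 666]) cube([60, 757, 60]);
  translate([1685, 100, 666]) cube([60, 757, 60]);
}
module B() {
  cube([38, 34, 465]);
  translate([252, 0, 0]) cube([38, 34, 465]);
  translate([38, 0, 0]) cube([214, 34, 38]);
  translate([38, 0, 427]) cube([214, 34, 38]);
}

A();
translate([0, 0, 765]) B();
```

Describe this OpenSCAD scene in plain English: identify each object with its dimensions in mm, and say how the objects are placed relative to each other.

A is a table: top 1785 mm (x) × 957 mm (y), 39 mm thick, upper face at z = 765 mm, on four 60×60 mm square legs, each inset 40 mm from the nearest pair of top edges, running from z = 0 to the bottom of the top. Four apron rails, 60 mm thick and 60 mm tall, run between adjacent legs with their top edges flush with the underside of the top and their outer faces flush with the legs' outer faces.

B is a rectangular picture frame lying in the x–z plane (depth along y). The opening is 214 mm wide (x) by 389 mm tall (z), surrounded by a border 38 mm wide on all four sides. The frame is 34 mm deep and is made of two full-height vertical stiles with two horizontal rails fitted between them.

The picture frame is on top of the table.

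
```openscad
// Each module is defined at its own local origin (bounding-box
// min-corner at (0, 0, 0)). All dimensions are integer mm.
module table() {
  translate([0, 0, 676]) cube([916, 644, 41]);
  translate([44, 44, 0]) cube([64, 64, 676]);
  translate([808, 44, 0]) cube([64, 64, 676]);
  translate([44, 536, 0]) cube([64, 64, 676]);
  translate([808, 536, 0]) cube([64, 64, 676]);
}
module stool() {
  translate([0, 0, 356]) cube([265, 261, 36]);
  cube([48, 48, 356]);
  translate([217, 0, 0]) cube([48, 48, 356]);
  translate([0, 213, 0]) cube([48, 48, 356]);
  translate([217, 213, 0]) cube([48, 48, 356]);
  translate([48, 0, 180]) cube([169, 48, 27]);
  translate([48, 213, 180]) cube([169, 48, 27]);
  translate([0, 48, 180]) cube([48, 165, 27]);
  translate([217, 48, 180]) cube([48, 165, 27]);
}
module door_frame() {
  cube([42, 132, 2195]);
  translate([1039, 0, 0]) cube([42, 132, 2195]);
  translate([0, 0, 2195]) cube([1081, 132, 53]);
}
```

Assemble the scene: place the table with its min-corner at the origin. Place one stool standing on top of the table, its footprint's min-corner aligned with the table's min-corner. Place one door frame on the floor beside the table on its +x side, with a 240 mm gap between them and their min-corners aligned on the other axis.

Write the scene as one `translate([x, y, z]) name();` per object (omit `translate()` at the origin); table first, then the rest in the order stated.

table();
translate([0, 0, 717]) stool();
translate([1156, 0, 0]) door_frame();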